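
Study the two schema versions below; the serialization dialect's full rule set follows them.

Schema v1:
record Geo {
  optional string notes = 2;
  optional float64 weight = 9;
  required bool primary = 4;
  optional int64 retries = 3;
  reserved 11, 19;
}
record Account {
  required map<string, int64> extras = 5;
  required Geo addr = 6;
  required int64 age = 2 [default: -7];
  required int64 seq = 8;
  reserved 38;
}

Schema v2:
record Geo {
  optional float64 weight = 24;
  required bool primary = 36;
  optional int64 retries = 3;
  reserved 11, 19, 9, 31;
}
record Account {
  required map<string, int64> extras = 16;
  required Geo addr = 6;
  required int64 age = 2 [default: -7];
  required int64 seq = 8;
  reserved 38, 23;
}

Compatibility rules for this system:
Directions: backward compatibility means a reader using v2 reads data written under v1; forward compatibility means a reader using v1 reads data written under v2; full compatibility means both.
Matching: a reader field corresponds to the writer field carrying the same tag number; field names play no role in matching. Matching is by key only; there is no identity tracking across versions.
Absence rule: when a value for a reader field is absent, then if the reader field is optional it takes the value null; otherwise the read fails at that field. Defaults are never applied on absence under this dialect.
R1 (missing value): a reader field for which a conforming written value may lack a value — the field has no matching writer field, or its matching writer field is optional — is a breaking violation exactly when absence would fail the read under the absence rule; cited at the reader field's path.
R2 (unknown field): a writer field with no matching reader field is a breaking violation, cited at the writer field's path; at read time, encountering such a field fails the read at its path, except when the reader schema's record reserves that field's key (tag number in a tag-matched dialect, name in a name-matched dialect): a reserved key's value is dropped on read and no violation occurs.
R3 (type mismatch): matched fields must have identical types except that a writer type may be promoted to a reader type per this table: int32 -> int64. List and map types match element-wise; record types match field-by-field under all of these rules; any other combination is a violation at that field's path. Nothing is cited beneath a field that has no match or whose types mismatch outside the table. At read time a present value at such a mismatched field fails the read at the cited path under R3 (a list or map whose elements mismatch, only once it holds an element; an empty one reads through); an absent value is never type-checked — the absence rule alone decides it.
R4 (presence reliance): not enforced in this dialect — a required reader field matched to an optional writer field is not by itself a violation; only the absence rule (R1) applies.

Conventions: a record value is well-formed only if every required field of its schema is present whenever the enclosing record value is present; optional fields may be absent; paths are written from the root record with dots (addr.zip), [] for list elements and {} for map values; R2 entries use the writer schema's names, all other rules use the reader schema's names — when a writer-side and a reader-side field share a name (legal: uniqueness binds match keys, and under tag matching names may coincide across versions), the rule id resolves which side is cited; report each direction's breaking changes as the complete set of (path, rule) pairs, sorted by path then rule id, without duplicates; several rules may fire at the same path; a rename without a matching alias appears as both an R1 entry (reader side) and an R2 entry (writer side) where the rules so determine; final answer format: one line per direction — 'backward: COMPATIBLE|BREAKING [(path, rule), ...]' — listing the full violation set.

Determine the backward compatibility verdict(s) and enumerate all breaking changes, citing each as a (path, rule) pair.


in Account below, arrows point writer -> reader
backward pass over Account, reader schema v2, writer schema v1:
  no writer field matches reader extras
  addr: paired with writer addr (Geo -> Geo; writer required)
  age: paired with writer age (int64 -> int64; writer required)
  seq: paired with writer seq (int64 -> int64; writer required)
  writer field extras has no reader counterpart
  no writer field matches reader addr.weight
  no writer field matches reader addr.primary
  addr.retries: paired with writer addr.retries (int64 -> int64; writer optional)
  writer field addr.notes has no reader counterpart
  writer field addr.weight has no reader counterpart
  writer field addr.primary has no reader counterpart
  violation R2 at addr.notes
  violation R1 at addr.primary
  violation R2 at addr.primary
  violation R1 at extras
  violation R2 at extras
  => backward: BREAKING (5)
diffs on Account not affecting the asked answer:
  field weight in record Geo: tag 9 changed to 24 -> its effect on Account is confined to the forward direction, not asked

backward: BREAKING [(addr.notes, R2), (addr.primary, R1), (addr.primary, R2), (extras, R1), (extras, R2)]


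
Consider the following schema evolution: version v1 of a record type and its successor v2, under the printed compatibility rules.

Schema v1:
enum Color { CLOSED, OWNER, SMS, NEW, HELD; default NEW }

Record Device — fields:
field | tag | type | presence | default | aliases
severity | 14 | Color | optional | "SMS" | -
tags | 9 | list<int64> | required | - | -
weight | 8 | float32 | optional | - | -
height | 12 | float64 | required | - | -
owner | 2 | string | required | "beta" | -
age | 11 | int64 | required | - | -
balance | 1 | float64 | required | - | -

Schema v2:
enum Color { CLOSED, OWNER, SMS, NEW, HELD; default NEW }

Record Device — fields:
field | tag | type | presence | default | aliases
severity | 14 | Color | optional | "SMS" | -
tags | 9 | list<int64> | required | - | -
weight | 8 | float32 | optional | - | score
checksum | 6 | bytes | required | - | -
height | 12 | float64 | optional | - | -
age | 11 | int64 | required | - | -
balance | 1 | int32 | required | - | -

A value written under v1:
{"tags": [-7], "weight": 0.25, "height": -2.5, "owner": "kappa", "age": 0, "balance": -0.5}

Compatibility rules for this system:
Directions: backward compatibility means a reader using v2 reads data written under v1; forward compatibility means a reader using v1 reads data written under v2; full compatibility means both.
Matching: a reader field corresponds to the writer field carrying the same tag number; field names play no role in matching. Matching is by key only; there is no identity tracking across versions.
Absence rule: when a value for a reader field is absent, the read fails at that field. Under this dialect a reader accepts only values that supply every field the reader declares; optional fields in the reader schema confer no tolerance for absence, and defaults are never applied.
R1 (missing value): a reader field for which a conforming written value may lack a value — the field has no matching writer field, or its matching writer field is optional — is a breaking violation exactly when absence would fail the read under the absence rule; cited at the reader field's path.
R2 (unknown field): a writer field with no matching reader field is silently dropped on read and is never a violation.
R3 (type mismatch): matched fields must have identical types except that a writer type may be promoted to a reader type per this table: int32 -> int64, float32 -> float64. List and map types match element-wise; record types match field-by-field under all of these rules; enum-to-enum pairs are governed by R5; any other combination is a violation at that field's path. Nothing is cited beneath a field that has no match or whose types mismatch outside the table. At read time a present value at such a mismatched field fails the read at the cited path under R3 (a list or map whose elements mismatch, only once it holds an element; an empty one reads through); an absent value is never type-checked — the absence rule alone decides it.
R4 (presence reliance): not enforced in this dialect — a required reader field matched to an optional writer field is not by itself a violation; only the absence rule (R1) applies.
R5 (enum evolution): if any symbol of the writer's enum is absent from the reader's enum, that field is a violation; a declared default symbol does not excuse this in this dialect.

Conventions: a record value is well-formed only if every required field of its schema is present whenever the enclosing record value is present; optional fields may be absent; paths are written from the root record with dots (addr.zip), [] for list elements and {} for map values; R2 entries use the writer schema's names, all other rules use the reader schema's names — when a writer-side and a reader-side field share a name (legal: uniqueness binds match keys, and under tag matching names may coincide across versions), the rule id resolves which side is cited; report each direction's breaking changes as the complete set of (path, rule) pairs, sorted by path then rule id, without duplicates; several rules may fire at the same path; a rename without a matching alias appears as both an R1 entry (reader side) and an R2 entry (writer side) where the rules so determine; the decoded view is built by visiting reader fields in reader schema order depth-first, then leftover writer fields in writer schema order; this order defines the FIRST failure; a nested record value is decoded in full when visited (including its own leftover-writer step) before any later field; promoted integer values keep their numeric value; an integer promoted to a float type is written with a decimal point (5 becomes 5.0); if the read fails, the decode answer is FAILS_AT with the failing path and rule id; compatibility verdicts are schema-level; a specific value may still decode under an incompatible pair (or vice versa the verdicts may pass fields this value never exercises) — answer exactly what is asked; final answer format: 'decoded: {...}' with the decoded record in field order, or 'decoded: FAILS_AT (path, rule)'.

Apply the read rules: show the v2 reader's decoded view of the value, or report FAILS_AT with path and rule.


decoded: FAILS_AT (severity, R1)

in Device below, arrows point writer -> reader
decoding the Device value with the v2 reader:
  read fails at severity under R1 (no fill)
  => FAILS_AT (severity, R1)
ruling out the remaining Device differences:
  field height in record Device: required changed to optional -> changes Device's schema-level verdicts only — the decode of this value is the same
  field balance in record Device: type float64 changed to int32 -> changes Device's schema-level verdicts only — the decode of this value is the same
  removed field owner from record Device -> changes Device's schema-level verdicts only — the decode of this value is the same
  added field checksum to record Device: required bytes, tag 6 (in v2 it sits immediately before height) -> changes Device's schema-level verdicts only — the decode of this value is the same


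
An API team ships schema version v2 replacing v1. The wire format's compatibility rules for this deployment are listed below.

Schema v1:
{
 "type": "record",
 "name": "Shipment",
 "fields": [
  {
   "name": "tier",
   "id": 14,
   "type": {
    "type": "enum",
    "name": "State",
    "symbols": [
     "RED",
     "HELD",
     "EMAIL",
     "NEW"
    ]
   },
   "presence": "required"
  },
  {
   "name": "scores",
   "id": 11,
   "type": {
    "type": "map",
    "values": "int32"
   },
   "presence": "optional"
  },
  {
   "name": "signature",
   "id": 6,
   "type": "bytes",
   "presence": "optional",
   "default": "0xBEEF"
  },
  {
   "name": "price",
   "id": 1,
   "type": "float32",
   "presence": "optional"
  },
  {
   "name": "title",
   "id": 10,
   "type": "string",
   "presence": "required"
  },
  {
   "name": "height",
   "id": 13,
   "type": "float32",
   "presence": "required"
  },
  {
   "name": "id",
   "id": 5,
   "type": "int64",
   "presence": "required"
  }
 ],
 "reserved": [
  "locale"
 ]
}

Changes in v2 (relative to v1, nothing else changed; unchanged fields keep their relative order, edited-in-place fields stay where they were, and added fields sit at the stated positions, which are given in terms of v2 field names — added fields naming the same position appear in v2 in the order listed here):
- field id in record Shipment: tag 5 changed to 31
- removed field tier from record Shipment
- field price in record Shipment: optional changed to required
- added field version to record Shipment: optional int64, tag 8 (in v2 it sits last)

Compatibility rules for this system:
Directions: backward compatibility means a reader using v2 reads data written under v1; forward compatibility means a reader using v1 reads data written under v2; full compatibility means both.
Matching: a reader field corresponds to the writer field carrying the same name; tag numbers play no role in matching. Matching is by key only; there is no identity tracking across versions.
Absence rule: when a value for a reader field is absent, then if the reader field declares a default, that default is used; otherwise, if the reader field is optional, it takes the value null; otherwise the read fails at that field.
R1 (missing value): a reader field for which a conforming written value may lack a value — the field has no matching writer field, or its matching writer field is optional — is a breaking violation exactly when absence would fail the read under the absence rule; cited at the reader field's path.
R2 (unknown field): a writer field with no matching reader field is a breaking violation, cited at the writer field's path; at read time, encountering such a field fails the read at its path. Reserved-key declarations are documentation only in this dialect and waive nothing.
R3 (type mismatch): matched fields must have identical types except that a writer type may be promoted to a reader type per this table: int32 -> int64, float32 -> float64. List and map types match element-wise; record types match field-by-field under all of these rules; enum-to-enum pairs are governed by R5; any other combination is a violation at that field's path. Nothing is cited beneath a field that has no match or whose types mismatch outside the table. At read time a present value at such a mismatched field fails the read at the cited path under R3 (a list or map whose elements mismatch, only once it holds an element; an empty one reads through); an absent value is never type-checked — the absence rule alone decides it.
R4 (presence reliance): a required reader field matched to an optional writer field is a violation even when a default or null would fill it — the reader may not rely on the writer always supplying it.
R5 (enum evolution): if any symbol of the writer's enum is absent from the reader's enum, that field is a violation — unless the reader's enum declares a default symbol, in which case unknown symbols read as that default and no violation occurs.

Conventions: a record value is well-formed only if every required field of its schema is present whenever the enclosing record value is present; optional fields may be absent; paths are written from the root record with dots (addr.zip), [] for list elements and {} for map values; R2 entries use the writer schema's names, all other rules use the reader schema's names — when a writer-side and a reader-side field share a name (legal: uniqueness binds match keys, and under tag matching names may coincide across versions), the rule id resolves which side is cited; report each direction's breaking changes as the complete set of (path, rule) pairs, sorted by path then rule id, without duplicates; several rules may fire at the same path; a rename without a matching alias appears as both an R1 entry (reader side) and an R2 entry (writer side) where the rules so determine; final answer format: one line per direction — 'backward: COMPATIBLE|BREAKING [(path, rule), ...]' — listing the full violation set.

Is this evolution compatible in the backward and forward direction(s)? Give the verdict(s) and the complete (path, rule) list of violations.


backward: BREAKING [(price, R1), (price, R4), (tier, R2)]; forward: BREAKING [(tier, R1), (version, R2)]

the writer's type comes first in each Shipment pair
backward analysis of Shipment with v2 as reader and v1 as writer:
  scores: paired with writer scores (map<string, int32> -> map<string, int32>; writer optional)
  signature: paired with writer signature (bytes -> bytes; writer optional)
  price: paired with writer price (float32 -> float32; writer optional)
  title: paired with writer title (string -> string; writer required)
  height: paired with writer height (float32 -> float32; writer required)
  id: paired with writer id (int64 -> int64; writer required)
  version: no writer match
  writer tier: unknown to reader
  rule R1 violated at price
  rule R4 violated at price
  rule R2 violated at tier
  => 3 violation(s): backward is BREAKING for Shipment
forward analysis of Shipment with v1 as reader and v2 as writer:
  tier: no writer match
  scores: paired with writer scores (map<string, int32> -> map<string, int32>; writer optional)
  signature: paired with writer signature (bytes -> bytes; writer optional)
  price: paired with writer price (float32 -> float32; writer required)
  title: paired with writer title (string -> string; writer required)
  height: paired with writer height (float32 -> float32; writer required)
  id: paired with writer id (int64 -> int64; writer required)
  writer version: unknown to reader
  rule R1 violated at tier
  rule R2 violated at version
  => 2 violation(s): forward is BREAKING for Shipment


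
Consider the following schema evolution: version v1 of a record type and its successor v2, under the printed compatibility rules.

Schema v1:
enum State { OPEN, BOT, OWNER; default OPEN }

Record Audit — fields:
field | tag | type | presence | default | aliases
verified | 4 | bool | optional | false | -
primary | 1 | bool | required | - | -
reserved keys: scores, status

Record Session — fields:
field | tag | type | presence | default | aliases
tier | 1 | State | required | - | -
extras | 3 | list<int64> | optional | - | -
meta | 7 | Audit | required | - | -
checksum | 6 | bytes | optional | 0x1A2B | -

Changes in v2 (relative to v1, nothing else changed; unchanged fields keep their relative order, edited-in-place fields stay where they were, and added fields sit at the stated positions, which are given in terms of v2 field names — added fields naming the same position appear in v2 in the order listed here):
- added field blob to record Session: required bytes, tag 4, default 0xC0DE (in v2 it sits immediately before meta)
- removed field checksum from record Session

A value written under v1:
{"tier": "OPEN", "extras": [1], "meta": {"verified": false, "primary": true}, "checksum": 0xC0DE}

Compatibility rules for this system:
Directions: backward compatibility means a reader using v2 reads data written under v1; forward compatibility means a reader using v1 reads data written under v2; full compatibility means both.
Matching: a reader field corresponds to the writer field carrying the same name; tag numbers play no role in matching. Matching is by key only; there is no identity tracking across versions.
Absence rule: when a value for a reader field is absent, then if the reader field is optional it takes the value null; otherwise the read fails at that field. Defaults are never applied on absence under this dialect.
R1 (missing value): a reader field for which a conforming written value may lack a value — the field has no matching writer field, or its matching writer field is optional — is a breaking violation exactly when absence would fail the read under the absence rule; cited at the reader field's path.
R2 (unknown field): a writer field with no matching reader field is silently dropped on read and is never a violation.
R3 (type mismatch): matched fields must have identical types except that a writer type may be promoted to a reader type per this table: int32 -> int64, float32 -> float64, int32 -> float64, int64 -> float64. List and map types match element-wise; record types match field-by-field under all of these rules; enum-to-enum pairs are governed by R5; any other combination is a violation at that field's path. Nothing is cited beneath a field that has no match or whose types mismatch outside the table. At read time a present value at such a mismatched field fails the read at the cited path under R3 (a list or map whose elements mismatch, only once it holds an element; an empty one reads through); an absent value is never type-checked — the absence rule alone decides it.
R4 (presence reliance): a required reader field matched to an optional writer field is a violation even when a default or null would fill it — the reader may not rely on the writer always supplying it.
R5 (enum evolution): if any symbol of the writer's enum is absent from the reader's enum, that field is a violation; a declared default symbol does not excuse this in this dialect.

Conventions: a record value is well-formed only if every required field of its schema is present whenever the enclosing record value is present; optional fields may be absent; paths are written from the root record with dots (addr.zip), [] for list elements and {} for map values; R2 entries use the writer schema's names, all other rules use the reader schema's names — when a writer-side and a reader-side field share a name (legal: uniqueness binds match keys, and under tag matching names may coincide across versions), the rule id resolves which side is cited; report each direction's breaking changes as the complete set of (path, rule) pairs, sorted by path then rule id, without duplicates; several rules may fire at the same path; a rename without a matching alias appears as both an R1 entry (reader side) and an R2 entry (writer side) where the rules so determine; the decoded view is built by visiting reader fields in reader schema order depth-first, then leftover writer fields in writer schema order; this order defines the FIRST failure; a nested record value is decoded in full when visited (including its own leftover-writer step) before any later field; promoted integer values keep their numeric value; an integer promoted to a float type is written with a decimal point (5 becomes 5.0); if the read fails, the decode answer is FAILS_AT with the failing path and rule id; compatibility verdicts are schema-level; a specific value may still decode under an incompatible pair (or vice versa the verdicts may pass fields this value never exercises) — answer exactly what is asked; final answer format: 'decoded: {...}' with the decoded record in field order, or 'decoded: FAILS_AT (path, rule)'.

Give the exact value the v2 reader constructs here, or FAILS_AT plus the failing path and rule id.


decoded: FAILS_AT (blob, R1)

the writer's type comes first in each Session pair
decode (reader v2):
  tier := "OPEN"
  extras := [1]
  read fails at blob under R1 (no fill)
  => FAILS_AT (blob, R1)
checking off the Session differences that do not matter here:
  removed field checksum from record Session -> triggers nothing under the printed rules; the Session answer is the same either way


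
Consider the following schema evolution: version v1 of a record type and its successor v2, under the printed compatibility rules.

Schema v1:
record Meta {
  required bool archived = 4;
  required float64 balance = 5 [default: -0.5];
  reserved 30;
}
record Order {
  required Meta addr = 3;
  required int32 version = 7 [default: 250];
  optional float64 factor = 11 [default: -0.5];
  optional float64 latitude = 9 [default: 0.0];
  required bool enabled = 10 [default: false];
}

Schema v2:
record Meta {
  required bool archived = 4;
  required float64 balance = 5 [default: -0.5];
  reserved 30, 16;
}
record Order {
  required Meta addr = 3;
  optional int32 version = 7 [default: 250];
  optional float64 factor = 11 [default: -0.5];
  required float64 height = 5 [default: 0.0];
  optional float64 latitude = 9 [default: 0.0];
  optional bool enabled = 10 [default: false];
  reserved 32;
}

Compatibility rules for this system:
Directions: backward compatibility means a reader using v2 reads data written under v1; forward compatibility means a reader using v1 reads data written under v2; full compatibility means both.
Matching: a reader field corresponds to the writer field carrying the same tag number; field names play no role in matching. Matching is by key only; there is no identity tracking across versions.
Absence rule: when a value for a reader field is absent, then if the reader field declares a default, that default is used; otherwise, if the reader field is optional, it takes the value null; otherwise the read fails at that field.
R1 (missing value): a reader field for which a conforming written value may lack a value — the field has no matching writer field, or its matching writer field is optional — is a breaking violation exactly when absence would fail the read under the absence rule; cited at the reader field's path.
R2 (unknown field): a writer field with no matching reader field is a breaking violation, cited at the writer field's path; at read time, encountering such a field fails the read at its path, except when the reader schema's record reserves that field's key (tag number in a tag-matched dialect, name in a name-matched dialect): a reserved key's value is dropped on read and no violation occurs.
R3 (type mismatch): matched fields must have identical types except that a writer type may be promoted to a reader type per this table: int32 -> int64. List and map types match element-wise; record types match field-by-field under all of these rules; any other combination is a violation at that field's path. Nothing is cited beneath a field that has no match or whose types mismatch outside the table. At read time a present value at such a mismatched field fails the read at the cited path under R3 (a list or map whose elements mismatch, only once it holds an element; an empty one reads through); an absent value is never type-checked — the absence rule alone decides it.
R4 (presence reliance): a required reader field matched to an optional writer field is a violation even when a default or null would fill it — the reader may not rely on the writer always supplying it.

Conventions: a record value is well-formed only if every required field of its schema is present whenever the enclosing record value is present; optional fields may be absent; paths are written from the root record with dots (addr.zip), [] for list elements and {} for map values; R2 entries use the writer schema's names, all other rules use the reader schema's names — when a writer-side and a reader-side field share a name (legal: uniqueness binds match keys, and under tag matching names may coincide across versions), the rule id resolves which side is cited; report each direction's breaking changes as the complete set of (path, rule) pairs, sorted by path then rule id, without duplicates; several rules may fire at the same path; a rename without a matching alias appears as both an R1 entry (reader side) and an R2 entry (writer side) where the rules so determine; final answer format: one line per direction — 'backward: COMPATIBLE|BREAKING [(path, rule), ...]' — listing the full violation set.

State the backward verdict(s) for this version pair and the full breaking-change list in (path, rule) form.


arrows below run writer -> reader for Order
backward analysis of Order with v2 as reader and v1 as writer:
  writer required, Meta -> Meta: reader addr maps from writer addr
  writer required, int32 -> int32: reader version maps from writer version
  writer optional, float64 -> float64: reader factor maps from writer factor
  no writer field matches reader height
  writer optional, float64 -> float64: reader latitude maps from writer latitude
  writer required, bool -> bool: reader enabled maps from writer enabled
  writer required, bool -> bool: reader addr.archived maps from writer addr.archived
  writer required, float64 -> float64: reader addr.balance maps from writer addr.balance
  => backward verdict for Order: COMPATIBLE, no violations
the rest of the Order diff is inert for this question:
  added field height to record Order: required float64, tag 5, default 0.0 (in v2 it sits immediately before latitude) -> its effect on Order is confined to the forward direction, not asked
  field version in record Order: required changed to optional -> its effect on Order is confined to the forward direction, not asked
  field enabled in record Order: required changed to optional -> its effect on Order is confined to the forward direction, not asked

backward: COMPATIBLE []


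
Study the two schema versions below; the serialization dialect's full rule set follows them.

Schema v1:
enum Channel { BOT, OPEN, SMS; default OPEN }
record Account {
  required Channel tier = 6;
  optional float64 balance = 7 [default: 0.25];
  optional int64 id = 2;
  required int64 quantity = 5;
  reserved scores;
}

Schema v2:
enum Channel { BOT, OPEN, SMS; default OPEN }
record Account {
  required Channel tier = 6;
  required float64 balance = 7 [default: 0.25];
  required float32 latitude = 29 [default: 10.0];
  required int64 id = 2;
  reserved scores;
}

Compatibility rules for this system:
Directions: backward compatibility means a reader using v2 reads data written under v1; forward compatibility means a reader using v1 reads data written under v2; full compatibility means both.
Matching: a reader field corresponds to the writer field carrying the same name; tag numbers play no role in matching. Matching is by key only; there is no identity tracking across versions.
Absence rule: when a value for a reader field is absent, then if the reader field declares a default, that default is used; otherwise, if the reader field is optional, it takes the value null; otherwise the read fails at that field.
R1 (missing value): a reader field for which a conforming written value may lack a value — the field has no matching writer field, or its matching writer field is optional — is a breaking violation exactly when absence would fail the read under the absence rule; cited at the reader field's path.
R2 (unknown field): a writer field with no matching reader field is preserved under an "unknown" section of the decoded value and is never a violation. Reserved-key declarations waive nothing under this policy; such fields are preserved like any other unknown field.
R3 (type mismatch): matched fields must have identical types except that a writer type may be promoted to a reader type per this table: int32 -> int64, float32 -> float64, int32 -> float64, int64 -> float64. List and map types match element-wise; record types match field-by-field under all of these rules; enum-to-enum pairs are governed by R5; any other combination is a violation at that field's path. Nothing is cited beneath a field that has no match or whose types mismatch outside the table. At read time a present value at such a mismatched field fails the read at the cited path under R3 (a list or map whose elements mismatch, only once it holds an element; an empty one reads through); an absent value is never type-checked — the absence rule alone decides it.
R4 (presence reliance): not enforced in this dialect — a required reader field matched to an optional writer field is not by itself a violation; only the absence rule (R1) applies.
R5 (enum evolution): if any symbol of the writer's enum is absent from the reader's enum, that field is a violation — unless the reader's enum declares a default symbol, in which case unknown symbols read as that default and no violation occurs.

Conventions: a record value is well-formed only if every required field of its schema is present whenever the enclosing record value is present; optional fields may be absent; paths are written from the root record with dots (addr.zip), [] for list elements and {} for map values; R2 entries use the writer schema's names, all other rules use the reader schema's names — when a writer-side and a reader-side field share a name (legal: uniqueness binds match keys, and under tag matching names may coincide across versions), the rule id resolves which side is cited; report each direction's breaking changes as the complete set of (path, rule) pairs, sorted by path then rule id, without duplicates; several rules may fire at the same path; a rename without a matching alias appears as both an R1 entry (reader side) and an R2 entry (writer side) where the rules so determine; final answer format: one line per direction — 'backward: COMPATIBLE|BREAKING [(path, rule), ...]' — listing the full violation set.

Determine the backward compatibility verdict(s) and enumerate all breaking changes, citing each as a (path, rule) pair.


arrows below run writer -> reader for Account
backward for Account (reader v2, writer v1):
  tier <- tier (Channel -> Channel, writer required)
  balance <- balance (float64 -> float64, writer optional)
  latitude: no writer-side match
  id <- id (int64 -> int64, writer optional)
  writer quantity: unknown to reader
  R1 fires at id
  => backward verdict for Account: BREAKING, 1 violation(s)
the other Account changes do not affect what is asked:
  field balance in record Account: optional changed to required -> no rule fires on it in Account's dialect; the asked verdict holds
  added field latitude to record Account: required float32, tag 29, default 10.0 (in v2 it sits immediately before id) -> no rule fires on it in Account's dialect; the asked verdict holds
  removed field quantity from record Account -> matters only for Account's forward compatibility — outside the asked direction

backward: BREAKING [(id, R1)]


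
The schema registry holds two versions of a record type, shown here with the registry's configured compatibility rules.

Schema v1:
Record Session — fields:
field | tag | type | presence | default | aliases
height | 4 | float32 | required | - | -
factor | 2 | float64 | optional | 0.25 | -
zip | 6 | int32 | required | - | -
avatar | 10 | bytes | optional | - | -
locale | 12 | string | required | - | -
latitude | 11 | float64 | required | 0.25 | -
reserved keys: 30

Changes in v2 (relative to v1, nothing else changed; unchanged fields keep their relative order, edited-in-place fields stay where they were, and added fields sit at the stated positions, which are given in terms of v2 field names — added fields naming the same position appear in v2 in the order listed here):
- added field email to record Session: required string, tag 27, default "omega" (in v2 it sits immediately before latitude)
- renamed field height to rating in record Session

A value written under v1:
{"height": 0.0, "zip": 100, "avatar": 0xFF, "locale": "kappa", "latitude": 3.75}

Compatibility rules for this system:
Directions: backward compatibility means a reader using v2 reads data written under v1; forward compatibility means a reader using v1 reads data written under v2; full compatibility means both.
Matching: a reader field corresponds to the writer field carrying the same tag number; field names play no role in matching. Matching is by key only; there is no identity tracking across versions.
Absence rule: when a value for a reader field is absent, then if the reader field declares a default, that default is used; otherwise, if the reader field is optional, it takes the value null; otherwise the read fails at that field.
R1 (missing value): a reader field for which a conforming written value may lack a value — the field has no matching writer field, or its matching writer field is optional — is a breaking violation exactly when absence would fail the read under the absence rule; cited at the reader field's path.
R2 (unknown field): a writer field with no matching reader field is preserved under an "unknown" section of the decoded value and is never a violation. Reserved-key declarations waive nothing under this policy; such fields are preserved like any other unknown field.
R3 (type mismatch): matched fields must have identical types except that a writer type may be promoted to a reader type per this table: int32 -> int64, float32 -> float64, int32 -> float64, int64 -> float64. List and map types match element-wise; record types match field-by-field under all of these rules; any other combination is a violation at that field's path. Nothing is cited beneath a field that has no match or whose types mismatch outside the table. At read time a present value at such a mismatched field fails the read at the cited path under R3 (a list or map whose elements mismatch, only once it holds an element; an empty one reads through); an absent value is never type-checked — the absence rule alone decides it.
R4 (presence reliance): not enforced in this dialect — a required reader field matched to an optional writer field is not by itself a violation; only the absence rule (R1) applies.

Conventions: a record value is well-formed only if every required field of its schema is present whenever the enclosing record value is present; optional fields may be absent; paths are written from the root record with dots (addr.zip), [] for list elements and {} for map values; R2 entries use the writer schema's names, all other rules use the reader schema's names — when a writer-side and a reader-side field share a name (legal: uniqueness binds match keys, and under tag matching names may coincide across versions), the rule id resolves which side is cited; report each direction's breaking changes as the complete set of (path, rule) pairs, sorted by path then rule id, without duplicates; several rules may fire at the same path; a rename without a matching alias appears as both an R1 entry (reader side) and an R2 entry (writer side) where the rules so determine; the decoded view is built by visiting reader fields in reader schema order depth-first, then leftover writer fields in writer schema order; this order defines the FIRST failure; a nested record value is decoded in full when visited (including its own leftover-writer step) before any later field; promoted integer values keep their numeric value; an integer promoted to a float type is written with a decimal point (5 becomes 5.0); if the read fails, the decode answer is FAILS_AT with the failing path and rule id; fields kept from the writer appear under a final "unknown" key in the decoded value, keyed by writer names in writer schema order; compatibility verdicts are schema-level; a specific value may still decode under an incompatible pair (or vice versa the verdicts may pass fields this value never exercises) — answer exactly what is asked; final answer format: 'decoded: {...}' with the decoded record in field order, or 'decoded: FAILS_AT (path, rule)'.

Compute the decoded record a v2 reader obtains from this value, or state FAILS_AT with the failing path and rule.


arrows below run writer -> reader for Session
migrating the Session value to v2:
  rating := 0.0 (from writer height)
  factor := 0.25 (missing; default applied)
  zip := 100
  avatar := 0xFF
  locale := "kappa"
  email := "omega" (missing; default applied)
  latitude := 3.75
  => decoded: {"rating": 0.0, "factor": 0.25, "zip": 100, "avatar": 0xFF, "locale": "kappa", "email": "omega", "latitude": 3.75}

decoded: {"rating": 0.0, "factor": 0.25, "zip": 100, "avatar": 0xFF, "locale": "kappa", "email": "omega", "latitude": 3.75}


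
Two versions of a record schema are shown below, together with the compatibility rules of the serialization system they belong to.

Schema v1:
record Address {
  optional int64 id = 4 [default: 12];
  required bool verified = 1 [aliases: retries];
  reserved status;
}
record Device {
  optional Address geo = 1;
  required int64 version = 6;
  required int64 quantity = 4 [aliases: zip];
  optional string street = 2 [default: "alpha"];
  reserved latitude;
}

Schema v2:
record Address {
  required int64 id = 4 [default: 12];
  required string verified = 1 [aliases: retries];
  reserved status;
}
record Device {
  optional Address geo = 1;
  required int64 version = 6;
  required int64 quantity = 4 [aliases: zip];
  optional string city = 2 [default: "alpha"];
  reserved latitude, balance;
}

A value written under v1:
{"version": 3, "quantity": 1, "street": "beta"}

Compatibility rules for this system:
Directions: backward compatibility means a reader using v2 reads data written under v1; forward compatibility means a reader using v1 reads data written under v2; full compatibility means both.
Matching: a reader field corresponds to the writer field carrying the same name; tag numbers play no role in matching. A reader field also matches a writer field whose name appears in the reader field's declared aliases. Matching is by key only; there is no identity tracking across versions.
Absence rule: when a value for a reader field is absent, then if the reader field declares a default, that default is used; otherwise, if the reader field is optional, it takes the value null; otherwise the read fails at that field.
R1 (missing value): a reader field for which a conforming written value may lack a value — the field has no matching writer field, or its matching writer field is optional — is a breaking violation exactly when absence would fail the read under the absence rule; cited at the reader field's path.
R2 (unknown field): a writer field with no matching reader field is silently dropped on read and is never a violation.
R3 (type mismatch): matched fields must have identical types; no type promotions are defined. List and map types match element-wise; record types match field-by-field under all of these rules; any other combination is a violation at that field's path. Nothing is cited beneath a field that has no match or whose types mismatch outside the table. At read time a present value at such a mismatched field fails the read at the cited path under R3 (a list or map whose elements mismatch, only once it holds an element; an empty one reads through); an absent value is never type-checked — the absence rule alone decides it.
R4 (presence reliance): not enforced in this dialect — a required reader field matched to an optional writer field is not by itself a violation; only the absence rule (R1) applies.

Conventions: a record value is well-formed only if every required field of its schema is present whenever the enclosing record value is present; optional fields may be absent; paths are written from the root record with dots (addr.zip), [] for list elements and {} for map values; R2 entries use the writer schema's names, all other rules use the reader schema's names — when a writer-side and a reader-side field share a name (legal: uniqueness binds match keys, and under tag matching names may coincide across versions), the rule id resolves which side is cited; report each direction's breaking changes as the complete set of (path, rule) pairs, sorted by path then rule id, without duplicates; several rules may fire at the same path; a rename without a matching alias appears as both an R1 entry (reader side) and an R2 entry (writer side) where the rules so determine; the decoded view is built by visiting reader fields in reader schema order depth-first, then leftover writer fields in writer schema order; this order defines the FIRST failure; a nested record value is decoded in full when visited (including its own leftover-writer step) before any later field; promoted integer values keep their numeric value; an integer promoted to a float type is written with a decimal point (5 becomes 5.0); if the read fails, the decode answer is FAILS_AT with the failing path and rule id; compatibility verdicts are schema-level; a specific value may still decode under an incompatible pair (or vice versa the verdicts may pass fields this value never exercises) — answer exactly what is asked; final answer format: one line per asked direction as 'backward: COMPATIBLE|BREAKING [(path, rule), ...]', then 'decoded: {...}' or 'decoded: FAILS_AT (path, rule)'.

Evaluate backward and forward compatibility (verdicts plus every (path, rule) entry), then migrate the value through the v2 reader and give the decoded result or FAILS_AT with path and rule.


the writer's type comes first in each Device pair
backward analysis of Device with v2 as reader and v1 as writer:
  writer optional, Address -> Address: reader geo maps from writer geo
  writer required, int64 -> int64: reader version maps from writer version
  writer required, int64 -> int64: reader quantity maps from writer quantity
  city: no writer match
  leftover writer field: street
  writer optional, int64 -> int64: reader geo.id maps from writer geo.id
  writer required, bool -> string: reader geo.verified maps from writer geo.verified
  violation R3 at geo.verified
  => backward: BREAKING (1)
forward analysis of Device with v1 as reader and v2 as writer:
  writer optional, Address -> Address: reader geo maps from writer geo
  writer required, int64 -> int64: reader version maps from writer version
  writer required, int64 -> int64: reader quantity maps from writer quantity
  street: no writer match
  leftover writer field: city
  writer required, int64 -> int64: reader geo.id maps from writer geo.id
  writer required, string -> bool: reader geo.verified maps from writer geo.verified
  violation R3 at geo.verified
  => forward: BREAKING (1)
decode walk for Device under reader schema v2:
  geo := null (not supplied -> null)
  version := 3
  quantity := 1
  city := "alpha" (no value, default fills)
  writer street: unmatched, discarded
  => decoded: {"geo": null, "version": 3, "quantity": 1, "city": "alpha"}

backward: BREAKING [(geo.verified, R3)]; forward: BREAKING [(geo.verified, R3)]; decoded: {"geo": null, "version": 3, "quantity": 1, "city": "alpha"}
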